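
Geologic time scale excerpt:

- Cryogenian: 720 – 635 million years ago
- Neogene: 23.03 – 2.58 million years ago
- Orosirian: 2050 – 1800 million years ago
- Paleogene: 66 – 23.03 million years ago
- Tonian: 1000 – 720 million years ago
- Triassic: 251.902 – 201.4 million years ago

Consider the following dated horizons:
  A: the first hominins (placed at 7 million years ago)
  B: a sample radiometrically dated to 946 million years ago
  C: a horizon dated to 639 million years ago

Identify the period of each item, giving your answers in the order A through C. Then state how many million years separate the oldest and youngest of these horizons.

A: 7 Ma lies in 23.03–2.58 Ma, so Neogene.
B: 946 Ma lies in 1000–720 Ma, so Tonian.
C: 639 Ma lies in 720–635 Ma, so Cryogenian.
Oldest = 946 Ma, youngest = 7 Ma → span 939 Myr.

A — Neogene; B — Tonian; C — Cryogenian; span 939 million years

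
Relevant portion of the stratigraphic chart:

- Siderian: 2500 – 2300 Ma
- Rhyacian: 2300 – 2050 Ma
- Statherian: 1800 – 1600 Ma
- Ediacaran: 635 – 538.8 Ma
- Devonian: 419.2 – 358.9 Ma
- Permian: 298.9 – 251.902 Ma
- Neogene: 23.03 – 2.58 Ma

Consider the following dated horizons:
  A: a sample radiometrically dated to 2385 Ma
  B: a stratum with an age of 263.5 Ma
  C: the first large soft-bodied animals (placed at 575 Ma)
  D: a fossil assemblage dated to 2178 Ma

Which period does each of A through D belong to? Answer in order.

A: 2385 Ma lies in 2500–2300 Ma, so Siderian.
B: 263.5 Ma lies in 298.9–251.902 Ma, so Permian.
C: 575 Ma lies in 635–538.8 Ma, so Ediacaran.
D: 2178 Ma lies in 2300–2050 Ma, so Rhyacian.

A — Siderian; B — Permian; C — Ediacaran; D — Rhyacian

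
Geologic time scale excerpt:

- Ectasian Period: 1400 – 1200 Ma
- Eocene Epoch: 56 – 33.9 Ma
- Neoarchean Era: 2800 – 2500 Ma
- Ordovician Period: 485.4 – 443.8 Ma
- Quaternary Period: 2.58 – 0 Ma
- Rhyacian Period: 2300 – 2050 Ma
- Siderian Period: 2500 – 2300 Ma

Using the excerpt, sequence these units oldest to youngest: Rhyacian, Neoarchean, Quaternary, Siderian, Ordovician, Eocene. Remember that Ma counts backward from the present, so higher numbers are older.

Sorting by start age (descending Ma, since larger Ma = older): Neoarchean start 2800, Siderian start 2500, Rhyacian start 2300, Ordovician start 485.4, Eocene start 56, Quaternary start 2.58.

Neoarchean, then Siderian, then Rhyacian, then Ordovician, then Eocene, then Quaternary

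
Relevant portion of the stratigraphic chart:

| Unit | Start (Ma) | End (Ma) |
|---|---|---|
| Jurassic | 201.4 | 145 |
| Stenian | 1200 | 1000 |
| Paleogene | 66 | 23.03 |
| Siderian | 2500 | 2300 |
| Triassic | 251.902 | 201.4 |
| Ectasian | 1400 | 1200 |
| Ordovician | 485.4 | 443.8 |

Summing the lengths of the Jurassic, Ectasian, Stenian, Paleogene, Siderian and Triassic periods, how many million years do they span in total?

Each duration: Jurassic = 56.4; Ectasian = 200; Stenian = 200; Paleogene = 42.97; Siderian = 200; Triassic = 50.502.
Sum: 56.4 + 200 + 200 + 42.97 + 200 + 50.502 = 749.872 Myr.

749.872 million years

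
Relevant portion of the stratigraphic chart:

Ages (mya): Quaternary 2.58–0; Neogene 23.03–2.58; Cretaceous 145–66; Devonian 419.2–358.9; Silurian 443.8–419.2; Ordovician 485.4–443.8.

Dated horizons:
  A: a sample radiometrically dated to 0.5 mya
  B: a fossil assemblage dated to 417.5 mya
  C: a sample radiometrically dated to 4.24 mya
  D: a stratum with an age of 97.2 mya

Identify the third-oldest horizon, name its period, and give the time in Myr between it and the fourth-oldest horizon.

C, in the Neogene; 3.74 million years to A

Larger Ma means older, so oldest first: B 417.5 > D 97.2 > C 4.24 > A 0.5.
Counting 3 along gives C (4.24 Ma); the excerpt puts that inside the Neogene, 23.03–2.58 Ma.
Next in line is A (0.5 Ma), and 4.24 − 0.5 = 3.74 Myr.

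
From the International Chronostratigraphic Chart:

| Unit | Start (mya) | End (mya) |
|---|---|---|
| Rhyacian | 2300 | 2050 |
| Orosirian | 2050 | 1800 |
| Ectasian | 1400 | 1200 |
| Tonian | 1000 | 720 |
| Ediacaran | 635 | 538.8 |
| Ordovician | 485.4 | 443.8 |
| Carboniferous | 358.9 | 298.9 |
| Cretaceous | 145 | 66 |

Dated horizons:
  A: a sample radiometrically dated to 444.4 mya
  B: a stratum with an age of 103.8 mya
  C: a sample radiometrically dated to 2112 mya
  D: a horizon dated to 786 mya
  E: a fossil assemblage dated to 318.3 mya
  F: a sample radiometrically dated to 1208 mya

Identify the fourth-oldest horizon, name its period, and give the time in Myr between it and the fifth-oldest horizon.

A, in the Ordovician; 126.1 million years to E

Sorted oldest-first by Ma: C (2112), F (1208), D (786), A (444.4), E (318.3), B (103.8).
The fourth oldest is A at 444.4 Ma, which lies in 485.4–443.8 Ma: the Ordovician.
The fifth oldest is E at 318.3 Ma; separation = |444.4 − 318.3| = 126.1 Myr.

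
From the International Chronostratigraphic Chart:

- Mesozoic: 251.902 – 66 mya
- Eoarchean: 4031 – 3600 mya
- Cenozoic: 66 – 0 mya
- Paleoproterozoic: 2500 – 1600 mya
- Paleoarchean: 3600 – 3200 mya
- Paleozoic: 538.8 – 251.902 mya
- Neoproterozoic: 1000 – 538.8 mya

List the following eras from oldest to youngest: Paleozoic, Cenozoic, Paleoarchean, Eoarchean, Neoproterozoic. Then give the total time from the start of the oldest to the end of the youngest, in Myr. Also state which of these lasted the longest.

From the excerpt: Paleozoic 538.8–251.902; Cenozoic 66–0; Paleoarchean 3600–3200; Eoarchean 4031–3600; Neoproterozoic 1000–538.8 (Ma).
Larger Ma is earlier, so the oldest is Eoarchean and the youngest is Cenozoic; oldest to youngest: Eoarchean, Paleoarchean, Neoproterozoic, Paleozoic, Cenozoic.
Oldest start 4031 minus youngest end 0 gives 4031 Myr overall.
Individual lengths (start − end): Cenozoic 66; Paleozoic 286.898; Neoproterozoic 461.2; Paleoarchean 400; Eoarchean 431. The largest is Neoproterozoic at 461.2 Myr.

Eoarchean, Paleoarchean, Neoproterozoic, Paleozoic, Cenozoic; total span 4031 Myr; longest is Neoproterozoic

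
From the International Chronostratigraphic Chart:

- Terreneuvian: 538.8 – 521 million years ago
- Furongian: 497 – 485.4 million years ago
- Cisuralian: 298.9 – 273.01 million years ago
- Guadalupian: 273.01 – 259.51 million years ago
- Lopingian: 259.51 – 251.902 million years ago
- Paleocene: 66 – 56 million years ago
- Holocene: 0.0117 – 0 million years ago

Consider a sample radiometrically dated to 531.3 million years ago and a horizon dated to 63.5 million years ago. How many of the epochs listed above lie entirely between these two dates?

531.3 Ma sits inside the Terreneuvian (538.8–521) and 63.5 Ma inside the Paleocene (66–56); neither of those is wholly between the two dates.
The listed epochs lying completely between them are Furongian, Cisuralian, Guadalupian, Lopingian — 4 in all.

4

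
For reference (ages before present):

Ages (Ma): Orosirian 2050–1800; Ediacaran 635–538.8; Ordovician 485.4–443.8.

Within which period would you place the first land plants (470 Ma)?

Ordovician

470 Ma lies between 485.4 and 443.8 Ma, so it falls in the Ordovician.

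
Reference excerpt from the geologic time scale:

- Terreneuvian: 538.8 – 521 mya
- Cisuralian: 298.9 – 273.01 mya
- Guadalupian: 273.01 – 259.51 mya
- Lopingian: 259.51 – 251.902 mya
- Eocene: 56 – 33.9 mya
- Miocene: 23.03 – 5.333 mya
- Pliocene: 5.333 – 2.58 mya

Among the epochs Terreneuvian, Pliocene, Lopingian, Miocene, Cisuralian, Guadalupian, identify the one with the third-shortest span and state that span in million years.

Durations: Terreneuvian 17.8; Pliocene 2.753; Lopingian 7.608; Miocene 17.697; Cisuralian 25.89; Guadalupian 13.5 Myr.
Sorted shortest-first: Pliocene (2.753), Lopingian (7.608), Guadalupian (13.5), Miocene (17.697), Terreneuvian (17.8), Cisuralian (25.89).
The third shortest is Guadalupian at 13.5 Myr.

Guadalupian, 13.5 million years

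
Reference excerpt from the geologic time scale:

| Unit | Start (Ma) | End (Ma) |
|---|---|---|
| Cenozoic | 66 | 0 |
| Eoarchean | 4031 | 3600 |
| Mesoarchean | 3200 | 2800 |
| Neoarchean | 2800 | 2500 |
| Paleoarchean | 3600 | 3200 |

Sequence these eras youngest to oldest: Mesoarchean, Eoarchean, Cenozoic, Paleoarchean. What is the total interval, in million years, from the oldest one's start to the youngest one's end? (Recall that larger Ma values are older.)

Cenozoic → Mesoarchean → Paleoarchean → Eoarchean; total span 4031 Myr

Start ages (Ma): Eoarchean 4031, Paleoarchean 3600, Mesoarchean 3200, Cenozoic 66.
Ordered youngest to oldest: Cenozoic, Mesoarchean, Paleoarchean, Eoarchean.
Span = 4031 − 0 = 4031 Myr.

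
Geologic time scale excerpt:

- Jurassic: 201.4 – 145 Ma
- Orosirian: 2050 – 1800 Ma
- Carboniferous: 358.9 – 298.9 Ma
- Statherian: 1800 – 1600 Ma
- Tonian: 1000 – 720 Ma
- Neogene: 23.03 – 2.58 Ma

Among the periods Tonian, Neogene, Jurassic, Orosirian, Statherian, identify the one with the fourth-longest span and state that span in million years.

Start − end for each: Tonian 1000 − 720 = 280; Neogene 23.03 − 2.58 = 20.45; Jurassic 201.4 − 145 = 56.4; Orosirian 2050 − 1800 = 250; Statherian 1800 − 1600 = 200.
Ranking these from longest: Tonian > Orosirian > Statherian > Jurassic > Neogene.
Position 4 in that ranking is Jurassic, which lasted 56.4 Myr.

Jurassic, 56.4 million years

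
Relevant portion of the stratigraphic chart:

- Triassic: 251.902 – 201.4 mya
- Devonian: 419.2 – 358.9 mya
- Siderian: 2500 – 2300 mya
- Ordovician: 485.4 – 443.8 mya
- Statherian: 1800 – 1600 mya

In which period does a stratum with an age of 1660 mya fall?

Statherian

1660 Ma lies between 1800 and 1600 Ma, so it falls in the Statherian.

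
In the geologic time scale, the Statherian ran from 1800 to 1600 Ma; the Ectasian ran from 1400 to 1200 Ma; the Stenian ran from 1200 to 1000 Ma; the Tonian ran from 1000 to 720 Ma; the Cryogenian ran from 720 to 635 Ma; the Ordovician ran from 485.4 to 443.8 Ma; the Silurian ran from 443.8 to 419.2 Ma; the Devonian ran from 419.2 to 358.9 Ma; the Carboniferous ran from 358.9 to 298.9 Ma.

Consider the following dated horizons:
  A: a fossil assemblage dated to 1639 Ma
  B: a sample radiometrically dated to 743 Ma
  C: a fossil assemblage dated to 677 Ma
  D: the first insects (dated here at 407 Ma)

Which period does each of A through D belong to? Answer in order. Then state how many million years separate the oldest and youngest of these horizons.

A — Statherian; B — Tonian; C — Cryogenian; D — Devonian; span 1232 million years

Match each age against the start–end ranges in the excerpt: A = 1639 Ma → Statherian (1800–1600); B = 743 Ma → Tonian (1000–720); C = 677 Ma → Cryogenian (720–635); D = 407 Ma → Devonian (419.2–358.9).
The largest age is 1639 Ma and the smallest is 407 Ma; their difference is 1232 Myr.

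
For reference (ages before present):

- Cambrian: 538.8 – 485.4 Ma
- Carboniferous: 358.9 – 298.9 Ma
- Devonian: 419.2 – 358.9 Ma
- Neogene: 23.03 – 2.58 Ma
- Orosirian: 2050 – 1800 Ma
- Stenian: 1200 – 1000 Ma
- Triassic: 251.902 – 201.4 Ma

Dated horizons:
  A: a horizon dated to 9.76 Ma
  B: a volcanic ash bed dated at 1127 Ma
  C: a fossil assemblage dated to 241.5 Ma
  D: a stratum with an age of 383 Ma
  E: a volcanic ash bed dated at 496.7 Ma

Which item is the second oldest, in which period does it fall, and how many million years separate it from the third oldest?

E, in the Cambrian; 113.7 million years to D

Sorted oldest-first by Ma: B (1127), E (496.7), D (383), C (241.5), A (9.76).
The second oldest is E at 496.7 Ma, which lies in 538.8–485.4 Ma: the Cambrian.
The third oldest is D at 383 Ma; separation = |496.7 − 383| = 113.7 Myr.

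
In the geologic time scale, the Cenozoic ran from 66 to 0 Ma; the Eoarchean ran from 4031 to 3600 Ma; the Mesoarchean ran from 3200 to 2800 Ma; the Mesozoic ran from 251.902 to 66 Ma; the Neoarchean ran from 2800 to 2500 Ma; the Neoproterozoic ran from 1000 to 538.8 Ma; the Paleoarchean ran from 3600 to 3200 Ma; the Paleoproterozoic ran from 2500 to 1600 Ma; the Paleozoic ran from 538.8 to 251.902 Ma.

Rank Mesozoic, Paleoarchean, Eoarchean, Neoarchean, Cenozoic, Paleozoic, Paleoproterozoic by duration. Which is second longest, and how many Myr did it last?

Eoarchean, 431 million years

Durations: Mesozoic 185.902; Paleoarchean 400; Eoarchean 431; Neoarchean 300; Cenozoic 66; Paleozoic 286.898; Paleoproterozoic 900 Myr.
Sorted longest-first: Paleoproterozoic (900), Eoarchean (431), Paleoarchean (400), Neoarchean (300), Paleozoic (286.898), Mesozoic (185.902), Cenozoic (66).
The second longest is Eoarchean at 431 Myr.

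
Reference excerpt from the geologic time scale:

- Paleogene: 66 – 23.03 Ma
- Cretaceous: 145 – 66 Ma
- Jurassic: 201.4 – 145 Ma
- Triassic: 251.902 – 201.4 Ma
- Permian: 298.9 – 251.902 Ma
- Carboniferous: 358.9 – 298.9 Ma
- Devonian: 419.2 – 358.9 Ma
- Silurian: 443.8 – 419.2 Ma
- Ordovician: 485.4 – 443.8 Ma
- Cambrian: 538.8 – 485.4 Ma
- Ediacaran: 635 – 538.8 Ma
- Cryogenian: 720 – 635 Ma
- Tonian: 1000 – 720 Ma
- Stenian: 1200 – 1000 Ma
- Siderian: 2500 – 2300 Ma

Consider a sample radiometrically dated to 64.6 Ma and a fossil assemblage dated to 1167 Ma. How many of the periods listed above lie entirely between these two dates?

12

The older date is 1167 Ma and the younger is 64.6 Ma.
Periods with start < 1167 and end > 64.6 Ma: Tonian (1000–720), Cryogenian (720–635), Ediacaran (635–538.8), Cambrian (538.8–485.4), Ordovician (485.4–443.8), Silurian (443.8–419.2), Devonian (419.2–358.9), Carboniferous (358.9–298.9), Permian (298.9–251.902), Triassic (251.902–201.4), Jurassic (201.4–145), Cretaceous (145–66).
That is 12 complete periods.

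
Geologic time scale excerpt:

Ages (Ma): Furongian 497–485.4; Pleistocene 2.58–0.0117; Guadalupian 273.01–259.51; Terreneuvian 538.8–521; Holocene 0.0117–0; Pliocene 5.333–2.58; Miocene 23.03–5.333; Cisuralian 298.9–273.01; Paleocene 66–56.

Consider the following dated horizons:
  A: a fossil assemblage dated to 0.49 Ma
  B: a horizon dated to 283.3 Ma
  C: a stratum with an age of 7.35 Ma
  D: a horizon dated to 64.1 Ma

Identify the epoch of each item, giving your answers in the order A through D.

Match each age against the start–end ranges in the excerpt: A = 0.49 Ma → Pleistocene (2.58–0.0117); B = 283.3 Ma → Cisuralian (298.9–273.01); C = 7.35 Ma → Miocene (23.03–5.333); D = 64.1 Ma → Paleocene (66–56).

A — Pleistocene; B — Cisuralian; C — Miocene; D — Paleocene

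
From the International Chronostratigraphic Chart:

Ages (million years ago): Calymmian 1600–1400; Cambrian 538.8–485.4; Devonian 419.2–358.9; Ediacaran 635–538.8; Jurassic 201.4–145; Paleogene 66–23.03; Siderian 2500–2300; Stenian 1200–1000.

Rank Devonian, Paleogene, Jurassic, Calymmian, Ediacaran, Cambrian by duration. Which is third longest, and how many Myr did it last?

Durations: Devonian 60.3; Paleogene 42.97; Jurassic 56.4; Calymmian 200; Ediacaran 96.2; Cambrian 53.4 Myr.
Sorted longest-first: Calymmian (200), Ediacaran (96.2), Devonian (60.3), Jurassic (56.4), Cambrian (53.4), Paleogene (42.97).
The third longest is Devonian at 60.3 Myr.

Devonian, 60.3 million years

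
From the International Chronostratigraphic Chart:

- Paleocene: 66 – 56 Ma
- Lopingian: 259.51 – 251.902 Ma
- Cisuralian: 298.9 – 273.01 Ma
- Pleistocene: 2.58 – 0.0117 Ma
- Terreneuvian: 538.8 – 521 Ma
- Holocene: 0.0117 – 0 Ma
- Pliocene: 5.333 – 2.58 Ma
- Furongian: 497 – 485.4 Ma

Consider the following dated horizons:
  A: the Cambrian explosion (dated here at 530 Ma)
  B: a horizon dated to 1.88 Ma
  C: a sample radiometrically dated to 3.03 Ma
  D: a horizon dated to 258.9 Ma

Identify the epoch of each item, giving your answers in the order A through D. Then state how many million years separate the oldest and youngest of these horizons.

Match each age against the start–end ranges in the excerpt: A = 530 Ma → Terreneuvian (538.8–521); B = 1.88 Ma → Pleistocene (2.58–0.0117); C = 3.03 Ma → Pliocene (5.333–2.58); D = 258.9 Ma → Lopingian (259.51–251.902).
The largest age is 530 Ma and the smallest is 1.88 Ma; their difference is 528.12 Myr.

A — Terreneuvian; B — Pleistocene; C — Pliocene; D — Lopingian; span 528.12 million years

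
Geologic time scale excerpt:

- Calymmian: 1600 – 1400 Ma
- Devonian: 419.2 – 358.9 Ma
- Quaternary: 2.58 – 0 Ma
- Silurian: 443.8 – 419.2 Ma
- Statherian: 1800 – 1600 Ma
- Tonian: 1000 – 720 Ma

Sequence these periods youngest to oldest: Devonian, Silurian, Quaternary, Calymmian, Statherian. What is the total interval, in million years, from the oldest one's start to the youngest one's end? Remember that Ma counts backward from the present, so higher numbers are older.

From the excerpt: Devonian 419.2–358.9; Silurian 443.8–419.2; Quaternary 2.58–0; Calymmian 1600–1400; Statherian 1800–1600 (Ma).
Larger Ma is earlier, so the oldest is Statherian and the youngest is Quaternary; youngest to oldest: Quaternary, Devonian, Silurian, Calymmian, Statherian.
Oldest start 1800 minus youngest end 0 gives 1800 Myr overall.

Quaternary → Devonian → Silurian → Calymmian → Statherian; total span 1800 Myr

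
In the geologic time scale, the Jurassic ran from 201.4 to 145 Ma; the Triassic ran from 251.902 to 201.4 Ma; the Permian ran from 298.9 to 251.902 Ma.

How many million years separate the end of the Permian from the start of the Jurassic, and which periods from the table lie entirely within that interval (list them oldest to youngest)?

End of Permian = 251.902 Ma; start of Jurassic = 201.4 Ma.
Gap = 251.902 − 201.4 = 50.502 Myr.
Periods wholly inside 251.902–201.4 Ma: Triassic (251.902–201.4).

50.502 million years; Triassic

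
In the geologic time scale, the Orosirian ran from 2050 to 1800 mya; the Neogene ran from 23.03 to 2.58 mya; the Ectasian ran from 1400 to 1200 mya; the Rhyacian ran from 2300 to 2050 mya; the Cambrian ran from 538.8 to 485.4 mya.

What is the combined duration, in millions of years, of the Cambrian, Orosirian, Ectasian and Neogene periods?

523.85 million years

Duration is start − end for each: (538.8 − 485.4) + (2050 − 1800) + (1400 − 1200) + (23.03 − 2.58).
That is 53.4 + 250 + 200 + 20.45, which totals 523.85 million years.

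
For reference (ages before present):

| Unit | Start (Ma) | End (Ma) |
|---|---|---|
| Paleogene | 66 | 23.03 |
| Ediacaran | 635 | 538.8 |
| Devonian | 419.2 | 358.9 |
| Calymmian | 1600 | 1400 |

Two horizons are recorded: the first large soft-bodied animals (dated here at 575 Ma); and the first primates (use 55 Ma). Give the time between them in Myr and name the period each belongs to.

Elapsed time: 575 − 55 = 520 Myr.
575 Ma lies within 635–538.8 Ma: Ediacaran.
55 Ma lies within 66–23.03 Ma: Paleogene.

520 million years apart; the first in the Ediacaran, the second in the Paleogene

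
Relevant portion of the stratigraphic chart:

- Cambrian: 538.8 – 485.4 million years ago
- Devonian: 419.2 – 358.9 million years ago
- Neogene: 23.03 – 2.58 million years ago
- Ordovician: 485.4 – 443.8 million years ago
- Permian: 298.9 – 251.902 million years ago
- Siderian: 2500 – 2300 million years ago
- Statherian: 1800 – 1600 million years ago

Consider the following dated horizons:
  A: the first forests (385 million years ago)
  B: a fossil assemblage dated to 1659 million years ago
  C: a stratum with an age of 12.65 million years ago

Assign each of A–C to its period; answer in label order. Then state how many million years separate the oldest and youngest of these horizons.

A: 385 Ma lies in 419.2–358.9 Ma, so Devonian.
B: 1659 Ma lies in 1800–1600 Ma, so Statherian.
C: 12.65 Ma lies in 23.03–2.58 Ma, so Neogene.
Oldest = 1659 Ma, youngest = 12.65 Ma → span 1646.35 Myr.

A — Devonian; B — Statherian; C — Neogene; span 1646.35 million years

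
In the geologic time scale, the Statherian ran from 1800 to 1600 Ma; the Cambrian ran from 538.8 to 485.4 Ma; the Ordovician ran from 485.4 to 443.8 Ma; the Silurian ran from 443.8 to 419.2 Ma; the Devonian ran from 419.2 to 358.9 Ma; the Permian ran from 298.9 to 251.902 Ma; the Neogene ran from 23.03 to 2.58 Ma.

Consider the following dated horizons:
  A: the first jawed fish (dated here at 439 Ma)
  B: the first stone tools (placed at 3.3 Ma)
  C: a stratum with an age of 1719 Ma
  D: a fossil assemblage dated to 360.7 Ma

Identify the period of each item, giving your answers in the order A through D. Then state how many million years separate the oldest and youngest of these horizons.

A: 439 Ma lies in 443.8–419.2 Ma, so Silurian.
B: 3.3 Ma lies in 23.03–2.58 Ma, so Neogene.
C: 1719 Ma lies in 1800–1600 Ma, so Statherian.
D: 360.7 Ma lies in 419.2–358.9 Ma, so Devonian.
Oldest = 1719 Ma, youngest = 3.3 Ma → span 1715.7 Myr.

A — Silurian; B — Neogene; C — Statherian; D — Devonian; span 1715.7 million years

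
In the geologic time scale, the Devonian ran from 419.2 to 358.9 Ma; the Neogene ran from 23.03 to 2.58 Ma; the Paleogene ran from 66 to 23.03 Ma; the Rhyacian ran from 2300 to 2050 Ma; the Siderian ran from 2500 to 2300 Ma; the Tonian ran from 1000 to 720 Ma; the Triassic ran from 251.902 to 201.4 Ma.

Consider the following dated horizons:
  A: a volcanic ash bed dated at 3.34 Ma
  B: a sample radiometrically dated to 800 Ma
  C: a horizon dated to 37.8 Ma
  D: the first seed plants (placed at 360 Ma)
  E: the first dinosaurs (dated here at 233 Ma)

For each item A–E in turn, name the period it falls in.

Match each age against the start–end ranges in the excerpt: A = 3.34 Ma → Neogene (23.03–2.58); B = 800 Ma → Tonian (1000–720); C = 37.8 Ma → Paleogene (66–23.03); D = 360 Ma → Devonian (419.2–358.9); E = 233 Ma → Triassic (251.902–201.4).

A — Neogene; B — Tonian; C — Paleogene; D — Devonian; E — Triassic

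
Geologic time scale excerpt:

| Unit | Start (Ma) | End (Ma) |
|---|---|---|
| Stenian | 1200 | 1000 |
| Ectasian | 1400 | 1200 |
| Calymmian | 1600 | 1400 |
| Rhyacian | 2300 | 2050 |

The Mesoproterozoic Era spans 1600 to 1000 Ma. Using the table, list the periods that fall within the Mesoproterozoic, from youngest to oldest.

Stenian, Ectasian, Calymmian

Periods with both bounds inside 1600–1000 Ma: Stenian (1200–1000), Ectasian (1400–1200), Calymmian (1600–1400).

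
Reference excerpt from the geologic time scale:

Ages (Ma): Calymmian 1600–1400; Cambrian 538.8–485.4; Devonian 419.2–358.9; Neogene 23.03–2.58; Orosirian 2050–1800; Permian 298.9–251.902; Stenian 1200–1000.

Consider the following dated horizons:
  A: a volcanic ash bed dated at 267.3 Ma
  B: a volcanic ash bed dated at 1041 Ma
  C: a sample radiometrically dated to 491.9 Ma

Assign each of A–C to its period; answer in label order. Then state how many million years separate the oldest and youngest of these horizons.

A — Permian; B — Stenian; C — Cambrian; span 773.7 million years

A: 267.3 Ma lies in 298.9–251.902 Ma, so Permian.
B: 1041 Ma lies in 1200–1000 Ma, so Stenian.
C: 491.9 Ma lies in 538.8–485.4 Ma, so Cambrian.
Oldest = 1041 Ma, youngest = 267.3 Ma → span 773.7 Myr.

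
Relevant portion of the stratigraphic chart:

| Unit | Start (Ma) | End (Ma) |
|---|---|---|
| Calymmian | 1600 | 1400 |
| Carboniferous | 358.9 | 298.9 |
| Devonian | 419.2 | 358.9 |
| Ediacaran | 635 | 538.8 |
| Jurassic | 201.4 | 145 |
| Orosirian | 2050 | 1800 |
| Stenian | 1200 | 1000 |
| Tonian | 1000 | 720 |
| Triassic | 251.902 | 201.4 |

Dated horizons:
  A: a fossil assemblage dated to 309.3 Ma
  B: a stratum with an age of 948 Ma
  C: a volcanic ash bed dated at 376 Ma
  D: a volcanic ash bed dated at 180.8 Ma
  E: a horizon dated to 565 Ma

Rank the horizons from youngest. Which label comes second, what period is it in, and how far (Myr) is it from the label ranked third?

A, in the Carboniferous; 66.7 million years to C

Sorted youngest-first by Ma: D (180.8), A (309.3), C (376), E (565), B (948).
The second youngest is A at 309.3 Ma, which lies in 358.9–298.9 Ma: the Carboniferous.
The third youngest is C at 376 Ma; separation = |309.3 − 376| = 66.7 Myr.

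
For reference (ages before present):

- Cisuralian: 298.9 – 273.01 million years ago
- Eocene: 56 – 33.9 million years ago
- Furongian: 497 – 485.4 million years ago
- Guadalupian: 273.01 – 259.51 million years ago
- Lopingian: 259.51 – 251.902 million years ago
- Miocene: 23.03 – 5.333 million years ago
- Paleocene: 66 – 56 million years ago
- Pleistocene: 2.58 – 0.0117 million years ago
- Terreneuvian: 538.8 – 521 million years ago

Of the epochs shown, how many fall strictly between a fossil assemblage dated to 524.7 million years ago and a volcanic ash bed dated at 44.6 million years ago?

5

The older date is 524.7 Ma and the younger is 44.6 Ma.
Epochs with start < 524.7 and end > 44.6 Ma: Furongian (497–485.4), Cisuralian (298.9–273.01), Guadalupian (273.01–259.51), Lopingian (259.51–251.902), Paleocene (66–56).
That is 5 complete epochs.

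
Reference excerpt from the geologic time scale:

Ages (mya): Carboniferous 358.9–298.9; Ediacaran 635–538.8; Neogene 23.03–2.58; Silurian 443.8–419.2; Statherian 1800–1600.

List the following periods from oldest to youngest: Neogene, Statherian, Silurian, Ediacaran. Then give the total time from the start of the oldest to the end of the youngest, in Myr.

From the excerpt: Neogene 23.03–2.58; Statherian 1800–1600; Silurian 443.8–419.2; Ediacaran 635–538.8 (Ma).
Larger Ma is earlier, so the oldest is Statherian and the youngest is Neogene; oldest to youngest: Statherian, Ediacaran, Silurian, Neogene.
Oldest start 1800 minus youngest end 2.58 gives 1797.42 Myr overall.

Statherian, Ediacaran, Silurian, Neogene; total span 1797.42 Myr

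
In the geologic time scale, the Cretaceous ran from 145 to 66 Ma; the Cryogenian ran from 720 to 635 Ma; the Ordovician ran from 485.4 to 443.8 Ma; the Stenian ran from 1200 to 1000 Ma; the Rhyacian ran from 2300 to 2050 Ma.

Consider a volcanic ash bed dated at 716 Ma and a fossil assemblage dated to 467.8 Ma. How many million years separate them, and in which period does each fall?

Elapsed time: 716 − 467.8 = 248.2 Myr.
716 Ma lies within 720–635 Ma: Cryogenian.
467.8 Ma lies within 485.4–443.8 Ma: Ordovician.

248.2 million years apart; the first in the Cryogenian, the second in the Ordovician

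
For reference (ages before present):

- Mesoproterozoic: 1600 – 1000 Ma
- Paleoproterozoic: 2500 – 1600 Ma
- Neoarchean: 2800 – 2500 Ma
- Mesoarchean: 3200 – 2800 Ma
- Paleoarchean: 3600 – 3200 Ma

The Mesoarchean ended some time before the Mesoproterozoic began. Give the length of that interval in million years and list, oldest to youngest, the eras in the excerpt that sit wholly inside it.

End of Mesoarchean = 2800 Ma; start of Mesoproterozoic = 1600 Ma.
Gap = 2800 − 1600 = 1200 Myr.
Eras wholly inside 2800–1600 Ma: Neoarchean (2800–2500), Paleoproterozoic (2500–1600).

1200 million years; Neoarchean, Paleoproterozoic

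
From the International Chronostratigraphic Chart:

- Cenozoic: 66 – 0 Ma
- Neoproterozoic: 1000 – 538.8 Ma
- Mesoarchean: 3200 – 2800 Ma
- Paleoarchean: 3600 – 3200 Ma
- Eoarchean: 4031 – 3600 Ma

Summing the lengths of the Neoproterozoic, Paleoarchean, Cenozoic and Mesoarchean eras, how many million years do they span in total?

Each duration: Neoproterozoic = 461.2; Paleoarchean = 400; Cenozoic = 66; Mesoarchean = 400.
Sum: 461.2 + 400 + 66 + 400 = 1327.2 Myr.

1327.2 million years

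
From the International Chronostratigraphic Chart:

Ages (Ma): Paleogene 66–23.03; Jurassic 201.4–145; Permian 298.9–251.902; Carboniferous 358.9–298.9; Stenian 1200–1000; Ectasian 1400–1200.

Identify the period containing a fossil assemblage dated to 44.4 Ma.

Paleogene

44.4 Ma lies between 66 and 23.03 Ma, so it falls in the Paleogene.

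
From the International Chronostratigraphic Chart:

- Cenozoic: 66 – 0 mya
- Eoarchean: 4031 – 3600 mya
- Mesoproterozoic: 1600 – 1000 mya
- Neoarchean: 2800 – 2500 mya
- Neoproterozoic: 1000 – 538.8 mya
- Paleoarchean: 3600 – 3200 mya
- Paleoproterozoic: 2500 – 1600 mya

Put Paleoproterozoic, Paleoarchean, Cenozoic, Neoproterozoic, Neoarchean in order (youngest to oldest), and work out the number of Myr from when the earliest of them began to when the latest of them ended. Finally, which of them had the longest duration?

Cenozoic → Neoproterozoic → Paleoproterozoic → Neoarchean → Paleoarchean; total span 3600 Myr; longest is Paleoproterozoic

From the excerpt: Paleoproterozoic 2500–1600; Paleoarchean 3600–3200; Cenozoic 66–0; Neoproterozoic 1000–538.8; Neoarchean 2800–2500 (Ma).
Larger Ma is earlier, so the oldest is Paleoarchean and the youngest is Cenozoic; youngest to oldest: Cenozoic, Neoproterozoic, Paleoproterozoic, Neoarchean, Paleoarchean.
Oldest start 3600 minus youngest end 0 gives 3600 Myr overall.
Individual lengths (start − end): Paleoproterozoic 900; Neoproterozoic 461.2; Paleoarchean 400; Cenozoic 66; Neoarchean 300. The largest is Paleoproterozoic at 900 Myr.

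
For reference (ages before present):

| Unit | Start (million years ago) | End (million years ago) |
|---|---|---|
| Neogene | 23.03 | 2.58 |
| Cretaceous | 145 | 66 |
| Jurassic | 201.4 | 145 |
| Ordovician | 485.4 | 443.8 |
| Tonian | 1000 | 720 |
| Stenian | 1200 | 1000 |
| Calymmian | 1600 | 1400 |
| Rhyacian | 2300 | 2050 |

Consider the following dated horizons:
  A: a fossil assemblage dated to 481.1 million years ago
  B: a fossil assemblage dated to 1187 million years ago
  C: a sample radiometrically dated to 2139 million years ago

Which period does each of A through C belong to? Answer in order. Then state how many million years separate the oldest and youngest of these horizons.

A — Ordovician; B — Stenian; C — Rhyacian; span 1657.9 million years

Match each age against the start–end ranges in the excerpt: A = 481.1 Ma → Ordovician (485.4–443.8); B = 1187 Ma → Stenian (1200–1000); C = 2139 Ma → Rhyacian (2300–2050).
The largest age is 2139 Ma and the smallest is 481.1 Ma; their difference is 1657.9 Myr.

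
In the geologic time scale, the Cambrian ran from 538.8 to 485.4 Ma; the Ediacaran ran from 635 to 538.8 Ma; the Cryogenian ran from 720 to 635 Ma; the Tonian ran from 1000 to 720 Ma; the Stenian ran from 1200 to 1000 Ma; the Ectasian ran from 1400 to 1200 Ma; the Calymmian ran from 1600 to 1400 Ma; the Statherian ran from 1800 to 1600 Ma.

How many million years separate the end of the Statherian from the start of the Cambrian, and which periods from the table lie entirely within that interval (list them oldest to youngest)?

The Statherian closes at 1600 Ma and the Cambrian opens at 538.8 Ma, so the interval is 1600 − 538.8 = 1061.2 Myr.
A period fits inside if it starts at or after 1600 Ma and ends at or before 538.8 Ma; oldest first that gives Calymmian, Ectasian, Stenian, Tonian, Cryogenian, Ediacaran.

1061.2 million years; Calymmian, Ectasian, Stenian, Tonian, Cryogenian, Ediacaran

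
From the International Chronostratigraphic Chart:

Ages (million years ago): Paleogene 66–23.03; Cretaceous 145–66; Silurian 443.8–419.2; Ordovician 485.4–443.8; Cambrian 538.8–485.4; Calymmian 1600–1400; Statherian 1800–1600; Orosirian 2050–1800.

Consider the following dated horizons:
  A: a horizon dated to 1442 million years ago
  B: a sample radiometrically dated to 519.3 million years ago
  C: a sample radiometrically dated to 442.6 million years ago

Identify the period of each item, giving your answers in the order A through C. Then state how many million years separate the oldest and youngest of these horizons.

Match each age against the start–end ranges in the excerpt: A = 1442 Ma → Calymmian (1600–1400); B = 519.3 Ma → Cambrian (538.8–485.4); C = 442.6 Ma → Silurian (443.8–419.2).
The largest age is 1442 Ma and the smallest is 442.6 Ma; their difference is 999.4 Myr.

A — Calymmian; B — Cambrian; C — Silurian; span 999.4 million years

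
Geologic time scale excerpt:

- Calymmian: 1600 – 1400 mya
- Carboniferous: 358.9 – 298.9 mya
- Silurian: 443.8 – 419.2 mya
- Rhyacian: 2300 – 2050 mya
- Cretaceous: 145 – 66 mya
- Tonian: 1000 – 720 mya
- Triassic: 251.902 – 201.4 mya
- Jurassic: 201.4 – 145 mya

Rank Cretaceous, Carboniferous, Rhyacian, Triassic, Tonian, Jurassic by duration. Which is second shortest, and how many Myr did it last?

Jurassic, 56.4 million years

Start − end for each: Cretaceous 145 − 66 = 79; Carboniferous 358.9 − 298.9 = 60; Rhyacian 2300 − 2050 = 250; Triassic 251.902 − 201.4 = 50.502; Tonian 1000 − 720 = 280; Jurassic 201.4 − 145 = 56.4.
Ranking these from shortest: Triassic < Jurassic < Carboniferous < Cretaceous < Rhyacian < Tonian.
Position 2 in that ranking is Jurassic, which lasted 56.4 Myr.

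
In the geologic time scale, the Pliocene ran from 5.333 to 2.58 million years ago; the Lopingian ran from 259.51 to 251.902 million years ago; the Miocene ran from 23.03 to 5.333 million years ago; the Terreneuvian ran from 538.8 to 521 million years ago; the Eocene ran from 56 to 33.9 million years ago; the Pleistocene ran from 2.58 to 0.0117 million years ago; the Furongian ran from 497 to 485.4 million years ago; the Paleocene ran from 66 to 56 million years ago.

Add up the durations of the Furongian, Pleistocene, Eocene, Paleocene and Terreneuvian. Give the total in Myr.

64.0683 million years

Each duration: Furongian = 11.6; Pleistocene = 2.5683; Eocene = 22.1; Paleocene = 10; Terreneuvian = 17.8.
Sum: 11.6 + 2.5683 + 22.1 + 10 + 17.8 = 64.0683 Myr.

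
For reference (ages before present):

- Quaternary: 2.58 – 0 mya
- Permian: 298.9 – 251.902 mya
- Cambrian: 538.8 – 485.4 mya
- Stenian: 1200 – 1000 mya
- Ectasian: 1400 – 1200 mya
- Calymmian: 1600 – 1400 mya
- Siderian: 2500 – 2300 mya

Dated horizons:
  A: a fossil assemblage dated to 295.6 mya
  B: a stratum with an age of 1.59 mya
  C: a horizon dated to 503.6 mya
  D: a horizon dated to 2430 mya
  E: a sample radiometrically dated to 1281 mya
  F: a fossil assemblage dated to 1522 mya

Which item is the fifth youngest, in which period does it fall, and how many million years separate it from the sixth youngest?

F, in the Calymmian; 908 million years to D

Sorted youngest-first by Ma: B (1.59), A (295.6), C (503.6), E (1281), F (1522), D (2430).
The fifth youngest is F at 1522 Ma, which lies in 1600–1400 Ma: the Calymmian.
The sixth youngest is D at 2430 Ma; separation = |1522 − 2430| = 908 Myr.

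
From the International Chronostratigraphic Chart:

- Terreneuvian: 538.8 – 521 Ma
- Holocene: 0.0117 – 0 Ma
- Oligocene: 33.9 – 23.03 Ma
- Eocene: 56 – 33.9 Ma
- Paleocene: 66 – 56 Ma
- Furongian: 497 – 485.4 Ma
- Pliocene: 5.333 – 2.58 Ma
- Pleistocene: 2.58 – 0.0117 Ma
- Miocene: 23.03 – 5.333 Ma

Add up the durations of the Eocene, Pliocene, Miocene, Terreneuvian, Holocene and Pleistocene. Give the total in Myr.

62.93 million years

Each duration: Eocene = 22.1; Pliocene = 2.753; Miocene = 17.697; Terreneuvian = 17.8; Holocene = 0.0117; Pleistocene = 2.5683.
Sum: 22.1 + 2.753 + 17.697 + 17.8 + 0.0117 + 2.5683 = 62.93 Myr.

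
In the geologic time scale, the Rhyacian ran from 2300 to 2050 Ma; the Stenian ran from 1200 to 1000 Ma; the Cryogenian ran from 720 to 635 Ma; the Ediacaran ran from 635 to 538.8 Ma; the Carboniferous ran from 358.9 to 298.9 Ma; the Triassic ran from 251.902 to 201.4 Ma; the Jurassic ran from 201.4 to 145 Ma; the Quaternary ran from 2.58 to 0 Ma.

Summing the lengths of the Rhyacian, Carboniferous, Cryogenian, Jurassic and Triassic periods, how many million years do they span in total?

501.902 million years

Duration is start − end for each: (2300 − 2050) + (358.9 − 298.9) + (720 − 635) + (201.4 − 145) + (251.902 − 201.4).
That is 250 + 60 + 85 + 56.4 + 50.502, which totals 501.902 million years.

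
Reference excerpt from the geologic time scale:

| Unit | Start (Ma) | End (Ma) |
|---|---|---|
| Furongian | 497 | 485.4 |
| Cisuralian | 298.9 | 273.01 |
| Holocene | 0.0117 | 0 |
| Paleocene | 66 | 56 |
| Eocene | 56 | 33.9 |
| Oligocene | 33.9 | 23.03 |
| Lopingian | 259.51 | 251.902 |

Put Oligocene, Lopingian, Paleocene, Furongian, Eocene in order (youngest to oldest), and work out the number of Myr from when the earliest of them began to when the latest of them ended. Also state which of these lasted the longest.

From the excerpt: Oligocene 33.9–23.03; Lopingian 259.51–251.902; Paleocene 66–56; Furongian 497–485.4; Eocene 56–33.9 (Ma).
Larger Ma is earlier, so the oldest is Furongian and the youngest is Oligocene; youngest to oldest: Oligocene, Eocene, Paleocene, Lopingian, Furongian.
Oldest start 497 minus youngest end 23.03 gives 473.97 Myr overall.
Individual lengths (start − end): Furongian 11.6; Eocene 22.1; Oligocene 10.87; Paleocene 10; Lopingian 7.608. The largest is Eocene at 22.1 Myr.

Oligocene, Eocene, Paleocene, Lopingian, Furongian; total span 473.97 Myr; longest is Eocene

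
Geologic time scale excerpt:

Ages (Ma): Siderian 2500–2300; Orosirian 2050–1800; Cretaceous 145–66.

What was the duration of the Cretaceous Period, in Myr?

79 million years

145 − 66 = 79 million years.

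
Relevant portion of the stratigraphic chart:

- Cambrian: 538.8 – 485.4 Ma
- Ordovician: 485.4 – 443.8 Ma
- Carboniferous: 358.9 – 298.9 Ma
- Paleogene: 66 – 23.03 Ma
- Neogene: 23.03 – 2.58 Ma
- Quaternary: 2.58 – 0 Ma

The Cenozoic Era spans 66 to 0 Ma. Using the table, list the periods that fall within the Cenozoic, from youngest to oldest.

Periods with both bounds inside 66–0 Ma: Quaternary (2.58–0), Neogene (23.03–2.58), Paleogene (66–23.03).

Quaternary, Neogene, Paleogene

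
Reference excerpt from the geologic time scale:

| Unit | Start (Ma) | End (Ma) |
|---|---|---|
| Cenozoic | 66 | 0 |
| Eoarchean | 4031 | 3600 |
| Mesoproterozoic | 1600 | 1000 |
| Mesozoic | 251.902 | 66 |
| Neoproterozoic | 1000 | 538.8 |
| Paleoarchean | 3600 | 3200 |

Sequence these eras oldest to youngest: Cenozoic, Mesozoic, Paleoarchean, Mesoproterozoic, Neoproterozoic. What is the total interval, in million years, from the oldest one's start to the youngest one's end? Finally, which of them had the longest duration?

From the excerpt: Cenozoic 66–0; Mesozoic 251.902–66; Paleoarchean 3600–3200; Mesoproterozoic 1600–1000; Neoproterozoic 1000–538.8 (Ma).
Larger Ma is earlier, so the oldest is Paleoarchean and the youngest is Cenozoic; oldest to youngest: Paleoarchean, Mesoproterozoic, Neoproterozoic, Mesozoic, Cenozoic.
Oldest start 3600 minus youngest end 0 gives 3600 Myr overall.
Individual lengths (start − end): Cenozoic 66; Mesozoic 185.902; Paleoarchean 400; Neoproterozoic 461.2; Mesoproterozoic 600. The largest is Mesoproterozoic at 600 Myr.

Paleoarchean, Mesoproterozoic, Neoproterozoic, Mesozoic, Cenozoic; total span 3600 Myr; longest is Mesoproterozoic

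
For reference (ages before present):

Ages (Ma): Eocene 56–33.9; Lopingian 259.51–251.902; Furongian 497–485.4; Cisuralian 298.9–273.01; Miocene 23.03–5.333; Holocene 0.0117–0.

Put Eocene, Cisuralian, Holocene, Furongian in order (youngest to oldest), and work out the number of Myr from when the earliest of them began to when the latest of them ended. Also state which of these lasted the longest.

Holocene, Eocene, Cisuralian, Furongian; total span 497 Myr; longest is Cisuralian

Start ages (Ma): Furongian 497, Cisuralian 298.9, Eocene 56, Holocene 0.0117.
Ordered youngest to oldest: Holocene, Eocene, Cisuralian, Furongian.
Span = 497 − 0 = 497 Myr.
Durations: Cisuralian 25.89, Eocene 22.1, Furongian 11.6, Holocene 0.0117 → longest is Cisuralian (25.89 Myr).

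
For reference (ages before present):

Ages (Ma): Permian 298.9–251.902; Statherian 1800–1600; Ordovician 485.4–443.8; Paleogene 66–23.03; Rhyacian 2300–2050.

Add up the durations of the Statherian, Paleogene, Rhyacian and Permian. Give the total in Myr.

539.968 million years

Each duration: Statherian = 200; Paleogene = 42.97; Rhyacian = 250; Permian = 46.998.
Sum: 200 + 42.97 + 250 + 46.998 = 539.968 Myr.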